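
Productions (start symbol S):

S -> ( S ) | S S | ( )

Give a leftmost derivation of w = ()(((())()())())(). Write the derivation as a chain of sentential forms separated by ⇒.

S ⇒ SS ⇒ ()S ⇒ ()SS ⇒ ()(S)S ⇒ ()(SS)S ⇒ ()((S)S)S ⇒ ()((SS)S)S ⇒ ()((SSS)S)S ⇒ ()(((S)SS)S)S ⇒ ()(((())SS)S)S ⇒ ()(((())()S)S)S ⇒ ()(((())()())S)S ⇒ ()(((())()())())S ⇒ ()(((())()())())()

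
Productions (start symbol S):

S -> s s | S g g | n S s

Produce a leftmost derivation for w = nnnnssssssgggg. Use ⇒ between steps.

S ⇒ Sgg   [S -> S g g]
Sgg ⇒ Sgggg   [S -> S g g]
Sgggg ⇒ nSsgggg   [S -> n S s]
nSsgggg ⇒ nnSssgggg   [S -> n S s]
nnSssgggg ⇒ nnnSsssgggg   [S -> n S s]
nnnSsssgggg ⇒ nnnnSssssgggg   [S -> n S s]
nnnnSssssgggg ⇒ nnnnssssssgggg   [S -> s s]

S ⇒ Sgg ⇒ Sgggg ⇒ nSsgggg ⇒ nnSssgggg ⇒ nnnSsssgggg ⇒ nnnnSssssgggg ⇒ nnnnssssssgggg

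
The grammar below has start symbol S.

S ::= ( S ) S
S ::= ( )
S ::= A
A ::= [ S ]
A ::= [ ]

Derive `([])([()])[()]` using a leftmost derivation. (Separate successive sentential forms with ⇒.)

S ⇒ (S)S ⇒ (A)S ⇒ ([])S ⇒ ([])(S)S ⇒ ([])(A)S ⇒ ([])([S])S ⇒ ([])([()])S ⇒ ([])([()])A ⇒ ([])([()])[S] ⇒ ([])([()])[()]

S ⇒ (S)S   [S ::= ( S ) S]
(S)S ⇒ (A)S   [S ::= A]
(A)S ⇒ ([])S   [A ::= [ ]]
([])S ⇒ ([])(S)S   [S ::= ( S ) S]
([])(S)S ⇒ ([])(A)S   [S ::= A]
([])(A)S ⇒ ([])([S])S   [A ::= [ S ]]
([])([S])S ⇒ ([])([()])S   [S ::= ( )]
([])([()])S ⇒ ([])([()])A   [S ::= A]
([])([()])A ⇒ ([])([()])[S]   [A ::= [ S ]]
([])([()])[S] ⇒ ([])([()])[()]   [S ::= ( )]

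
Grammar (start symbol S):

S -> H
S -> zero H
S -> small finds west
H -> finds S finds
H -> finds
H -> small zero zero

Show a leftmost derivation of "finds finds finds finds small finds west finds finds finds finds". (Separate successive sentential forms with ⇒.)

S ⇒ H ⇒ finds S finds ⇒ finds H finds ⇒ finds finds S finds finds ⇒ finds finds H finds finds ⇒ finds finds finds S finds finds finds ⇒ finds finds finds H finds finds finds ⇒ finds finds finds finds S finds finds finds finds ⇒ finds finds finds finds small finds west finds finds finds finds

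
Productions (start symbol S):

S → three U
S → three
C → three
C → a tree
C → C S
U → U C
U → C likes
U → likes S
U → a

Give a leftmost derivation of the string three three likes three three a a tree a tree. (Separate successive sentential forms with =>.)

S => three U => three U C => three U C C => three U C C C => three C likes C C C => three three likes C C C => three three likes C S C C => three three likes three S C C => three three likes three three U C C => three three likes three three a C C => three three likes three three a a tree C => three three likes three three a a tree a tree

S => three U   [S → three U]
three U => three U C   [U → U C]
three U C => three U C C   [U → U C]
three U C C => three U C C C   [U → U C]
three U C C C => three C likes C C C   [U → C likes]
three C likes C C C => three three likes C C C   [C → three]
three three likes C C C => three three likes C S C C   [C → C S]
three three likes C S C C => three three likes three S C C   [C → three]
three three likes three S C C => three three likes three three U C C   [S → three U]
three three likes three three U C C => three three likes three three a C C   [U → a]
three three likes three three a C C => three three likes three three a a tree C   [C → a tree]
three three likes three three a a tree C => three three likes three three a a tree a tree   [C → a tree]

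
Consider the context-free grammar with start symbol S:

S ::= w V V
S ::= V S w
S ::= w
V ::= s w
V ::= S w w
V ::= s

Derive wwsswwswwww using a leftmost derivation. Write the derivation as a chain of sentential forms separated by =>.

S => VSw => SwwSw => wVVwwSw => wSwwVwwSw => wwVVwwVwwSw => wwsVwwVwwSw => wwsswwVwwSw => wwsswwswwSw => wwsswwswwww

S => VSw   [S ::= V S w]
VSw => SwwSw   [V ::= S w w]
SwwSw => wVVwwSw   [S ::= w V V]
wVVwwSw => wSwwVwwSw   [V ::= S w w]
wSwwVwwSw => wwVVwwVwwSw   [S ::= w V V]
wwVVwwVwwSw => wwsVwwVwwSw   [V ::= s]
wwsVwwVwwSw => wwsswwVwwSw   [V ::= s]
wwsswwVwwSw => wwsswwswwSw   [V ::= s]
wwsswwswwSw => wwsswwswwww   [S ::= w]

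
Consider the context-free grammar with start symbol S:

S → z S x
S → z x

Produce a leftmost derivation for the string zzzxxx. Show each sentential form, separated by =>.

S => zSx   [S → z S x]
zSx => zzSxx   [S → z S x]
zzSxx => zzzxxx   [S → z x]

S=>zSx=>zzSxx=>zzzxxx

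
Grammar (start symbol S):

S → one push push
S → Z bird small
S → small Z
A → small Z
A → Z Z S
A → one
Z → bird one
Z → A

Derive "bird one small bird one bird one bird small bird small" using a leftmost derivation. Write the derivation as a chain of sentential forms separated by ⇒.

S ⇒ Z bird small ⇒ A bird small ⇒ Z Z S bird small ⇒ bird one Z S bird small ⇒ bird one A S bird small ⇒ bird one small Z S bird small ⇒ bird one small bird one S bird small ⇒ bird one small bird one Z bird small bird small ⇒ bird one small bird one bird one bird small bird small

S ⇒ Z bird small   [S → Z bird small]
Z bird small ⇒ A bird small   [Z → A]
A bird small ⇒ Z Z S bird small   [A → Z Z S]
Z Z S bird small ⇒ bird one Z S bird small   [Z → bird one]
bird one Z S bird small ⇒ bird one A S bird small   [Z → A]
bird one A S bird small ⇒ bird one small Z S bird small   [A → small Z]
bird one small Z S bird small ⇒ bird one small bird one S bird small   [Z → bird one]
bird one small bird one S bird small ⇒ bird one small bird one Z bird small bird small   [S → Z bird small]
bird one small bird one Z bird small bird small ⇒ bird one small bird one bird one bird small bird small   [Z → bird one]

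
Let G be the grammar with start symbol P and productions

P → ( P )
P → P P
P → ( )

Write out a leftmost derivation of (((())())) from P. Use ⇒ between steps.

P ⇒ (P)   [P → ( P )]
(P) ⇒ ((P))   [P → ( P )]
((P)) ⇒ ((PP))   [P → P P]
((PP)) ⇒ (((P)P))   [P → ( P )]
(((P)P)) ⇒ (((())P))   [P → ( )]
(((())P)) ⇒ (((())()))   [P → ( )]

P ⇒ (P) ⇒ ((P)) ⇒ ((PP)) ⇒ (((P)P)) ⇒ (((())P)) ⇒ (((())()))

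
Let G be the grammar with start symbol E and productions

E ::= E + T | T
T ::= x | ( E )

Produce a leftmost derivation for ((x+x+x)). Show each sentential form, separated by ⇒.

E ⇒ T   [E ::= T]
T ⇒ (E)   [T ::= ( E )]
(E) ⇒ (T)   [E ::= T]
(T) ⇒ ((E))   [T ::= ( E )]
((E)) ⇒ ((E+T))   [E ::= E + T]
((E+T)) ⇒ ((E+T+T))   [E ::= E + T]
((E+T+T)) ⇒ ((T+T+T))   [E ::= T]
((T+T+T)) ⇒ ((x+T+T))   [T ::= x]
((x+T+T)) ⇒ ((x+x+T))   [T ::= x]
((x+x+T)) ⇒ ((x+x+x))   [T ::= x]

E ⇒ T ⇒ (E) ⇒ (T) ⇒ ((E)) ⇒ ((E+T)) ⇒ ((E+T+T)) ⇒ ((T+T+T)) ⇒ ((x+T+T)) ⇒ ((x+x+T)) ⇒ ((x+x+x))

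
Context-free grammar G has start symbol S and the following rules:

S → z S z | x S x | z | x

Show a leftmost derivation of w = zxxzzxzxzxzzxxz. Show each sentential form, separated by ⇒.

S⇒zSz⇒zxSxz⇒zxxSxxz⇒zxxzSzxxz⇒zxxzzSzzxxz⇒zxxzzxSxzzxxz⇒zxxzzxzSzxzzxxz⇒zxxzzxzxzxzzxxz

S ⇒ zSz   [S → z S z]
zSz ⇒ zxSxz   [S → x S x]
zxSxz ⇒ zxxSxxz   [S → x S x]
zxxSxxz ⇒ zxxzSzxxz   [S → z S z]
zxxzSzxxz ⇒ zxxzzSzzxxz   [S → z S z]
zxxzzSzzxxz ⇒ zxxzzxSxzzxxz   [S → x S x]
zxxzzxSxzzxxz ⇒ zxxzzxzSzxzzxxz   [S → z S z]
zxxzzxzSzxzzxxz ⇒ zxxzzxzxzxzzxxz   [S → x]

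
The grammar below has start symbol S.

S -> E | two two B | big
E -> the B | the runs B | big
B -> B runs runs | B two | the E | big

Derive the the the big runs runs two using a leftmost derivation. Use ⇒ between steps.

S ⇒ E ⇒ the B ⇒ the the E ⇒ the the the B ⇒ the the the B two ⇒ the the the B runs runs two ⇒ the the the big runs runs two

S ⇒ E   [S -> E]
E ⇒ the B   [E -> the B]
the B ⇒ the the E   [B -> the E]
the the E ⇒ the the the B   [E -> the B]
the the the B ⇒ the the the B two   [B -> B two]
the the the B two ⇒ the the the B runs runs two   [B -> B runs runs]
the the the B runs runs two ⇒ the the the big runs runs two   [B -> big]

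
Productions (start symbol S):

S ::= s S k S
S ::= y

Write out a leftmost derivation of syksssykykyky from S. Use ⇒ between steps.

S ⇒ sSkS ⇒ sykS ⇒ syksSkS ⇒ sykssSkSkS ⇒ syksssSkSkSkS ⇒ syksssykSkSkS ⇒ syksssykykSkS ⇒ syksssykykykS ⇒ syksssykykyky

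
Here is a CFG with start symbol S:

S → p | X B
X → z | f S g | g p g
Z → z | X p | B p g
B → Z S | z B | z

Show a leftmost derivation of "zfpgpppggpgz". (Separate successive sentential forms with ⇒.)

S ⇒ XB   [S → X B]
XB ⇒ zB   [X → z]
zB ⇒ zZS   [B → Z S]
zZS ⇒ zBpgS   [Z → B p g]
zBpgS ⇒ zZSpgS   [B → Z S]
zZSpgS ⇒ zXpSpgS   [Z → X p]
zXpSpgS ⇒ zfSgpSpgS   [X → f S g]
zfSgpSpgS ⇒ zfpgpSpgS   [S → p]
zfpgpSpgS ⇒ zfpgpppgS   [S → p]
zfpgpppgS ⇒ zfpgpppgXB   [S → X B]
zfpgpppgXB ⇒ zfpgpppggpgB   [X → g p g]
zfpgpppggpgB ⇒ zfpgpppggpgz   [B → z]

S⇒XB⇒zB⇒zZS⇒zBpgS⇒zZSpgS⇒zXpSpgS⇒zfSgpSpgS⇒zfpgpSpgS⇒zfpgpppgS⇒zfpgpppgXB⇒zfpgpppggpgB⇒zfpgpppggpgz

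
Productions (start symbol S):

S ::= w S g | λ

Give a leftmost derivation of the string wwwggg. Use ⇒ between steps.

S ⇒ wSg ⇒ wwSgg ⇒ wwwSggg ⇒ wwwggg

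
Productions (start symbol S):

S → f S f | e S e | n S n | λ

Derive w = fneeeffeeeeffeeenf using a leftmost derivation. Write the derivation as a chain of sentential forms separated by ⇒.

S⇒fSf⇒fnSnf⇒fneSenf⇒fneeSeenf⇒fneeeSeeenf⇒fneeefSfeeenf⇒fneeeffSffeeenf⇒fneeeffeSeffeeenf⇒fneeeffeeSeeffeeenf⇒fneeeffeeeeffeeenf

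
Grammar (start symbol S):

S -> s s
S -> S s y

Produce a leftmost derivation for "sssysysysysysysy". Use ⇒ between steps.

S⇒Ssy⇒Ssysy⇒Ssysysy⇒Ssysysysy⇒Ssysysysysy⇒Ssysysysysysy⇒Ssysysysysysysy⇒sssysysysysysysy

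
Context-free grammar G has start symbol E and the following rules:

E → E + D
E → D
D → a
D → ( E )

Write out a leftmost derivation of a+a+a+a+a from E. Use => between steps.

E => E+D => E+D+D => E+D+D+D => E+D+D+D+D => D+D+D+D+D => a+D+D+D+D => a+a+D+D+D => a+a+a+D+D => a+a+a+a+D => a+a+a+a+a

E => E+D   [E → E + D]
E+D => E+D+D   [E → E + D]
E+D+D => E+D+D+D   [E → E + D]
E+D+D+D => E+D+D+D+D   [E → E + D]
E+D+D+D+D => D+D+D+D+D   [E → D]
D+D+D+D+D => a+D+D+D+D   [D → a]
a+D+D+D+D => a+a+D+D+D   [D → a]
a+a+D+D+D => a+a+a+D+D   [D → a]
a+a+a+D+D => a+a+a+a+D   [D → a]
a+a+a+a+D => a+a+a+a+a   [D → a]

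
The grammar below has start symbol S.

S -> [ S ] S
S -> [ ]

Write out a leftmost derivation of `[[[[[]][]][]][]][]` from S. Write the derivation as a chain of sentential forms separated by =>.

S=>[S]S=>[[S]S]S=>[[[S]S]S]S=>[[[[S]S]S]S]S=>[[[[[]]S]S]S]S=>[[[[[]][]]S]S]S=>[[[[[]][]][]]S]S=>[[[[[]][]][]][]]S=>[[[[[]][]][]][]][]

S => [S]S   [S -> [ S ] S]
[S]S => [[S]S]S   [S -> [ S ] S]
[[S]S]S => [[[S]S]S]S   [S -> [ S ] S]
[[[S]S]S]S => [[[[S]S]S]S]S   [S -> [ S ] S]
[[[[S]S]S]S]S => [[[[[]]S]S]S]S   [S -> [ ]]
[[[[[]]S]S]S]S => [[[[[]][]]S]S]S   [S -> [ ]]
[[[[[]][]]S]S]S => [[[[[]][]][]]S]S   [S -> [ ]]
[[[[[]][]][]]S]S => [[[[[]][]][]][]]S   [S -> [ ]]
[[[[[]][]][]][]]S => [[[[[]][]][]][]][]   [S -> [ ]]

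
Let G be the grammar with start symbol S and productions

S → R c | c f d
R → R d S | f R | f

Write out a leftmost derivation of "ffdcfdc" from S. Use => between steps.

S=>Rc=>fRc=>fRdSc=>ffdSc=>ffdcfdc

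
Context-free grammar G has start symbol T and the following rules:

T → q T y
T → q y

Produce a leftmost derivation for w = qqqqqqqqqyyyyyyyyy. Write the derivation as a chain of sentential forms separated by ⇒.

T ⇒ qTy   [T → q T y]
qTy ⇒ qqTyy   [T → q T y]
qqTyy ⇒ qqqTyyy   [T → q T y]
qqqTyyy ⇒ qqqqTyyyy   [T → q T y]
qqqqTyyyy ⇒ qqqqqTyyyyy   [T → q T y]
qqqqqTyyyyy ⇒ qqqqqqTyyyyyy   [T → q T y]
qqqqqqTyyyyyy ⇒ qqqqqqqTyyyyyyy   [T → q T y]
qqqqqqqTyyyyyyy ⇒ qqqqqqqqTyyyyyyyy   [T → q T y]
qqqqqqqqTyyyyyyyy ⇒ qqqqqqqqqyyyyyyyyy   [T → q y]

T ⇒ qTy ⇒ qqTyy ⇒ qqqTyyy ⇒ qqqqTyyyy ⇒ qqqqqTyyyyy ⇒ qqqqqqTyyyyyy ⇒ qqqqqqqTyyyyyyy ⇒ qqqqqqqqTyyyyyyyy ⇒ qqqqqqqqqyyyyyyyyy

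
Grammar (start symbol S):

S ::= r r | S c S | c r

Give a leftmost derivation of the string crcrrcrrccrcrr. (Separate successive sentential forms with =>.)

S => ScS => crcS => crcScS => crcrrcS => crcrrcScS => crcrrcScScS => crcrrcrrcScS => crcrrcrrccrcS => crcrrcrrccrcrr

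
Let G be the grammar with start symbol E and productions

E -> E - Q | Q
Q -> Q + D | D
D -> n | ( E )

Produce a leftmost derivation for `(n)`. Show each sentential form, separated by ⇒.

E ⇒ Q   [E -> Q]
Q ⇒ D   [Q -> D]
D ⇒ (E)   [D -> ( E )]
(E) ⇒ (Q)   [E -> Q]
(Q) ⇒ (D)   [Q -> D]
(D) ⇒ (n)   [D -> n]

E⇒Q⇒D⇒(E)⇒(Q)⇒(D)⇒(n)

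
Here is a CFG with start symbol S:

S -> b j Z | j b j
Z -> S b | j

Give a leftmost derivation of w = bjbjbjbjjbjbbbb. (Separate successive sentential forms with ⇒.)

S ⇒ bjZ   [S -> b j Z]
bjZ ⇒ bjSb   [Z -> S b]
bjSb ⇒ bjbjZb   [S -> b j Z]
bjbjZb ⇒ bjbjSbb   [Z -> S b]
bjbjSbb ⇒ bjbjbjZbb   [S -> b j Z]
bjbjbjZbb ⇒ bjbjbjSbbb   [Z -> S b]
bjbjbjSbbb ⇒ bjbjbjbjZbbb   [S -> b j Z]
bjbjbjbjZbbb ⇒ bjbjbjbjSbbbb   [Z -> S b]
bjbjbjbjSbbbb ⇒ bjbjbjbjjbjbbbb   [S -> j b j]

S ⇒ bjZ ⇒ bjSb ⇒ bjbjZb ⇒ bjbjSbb ⇒ bjbjbjZbb ⇒ bjbjbjSbbb ⇒ bjbjbjbjZbbb ⇒ bjbjbjbjSbbbb ⇒ bjbjbjbjjbjbbbb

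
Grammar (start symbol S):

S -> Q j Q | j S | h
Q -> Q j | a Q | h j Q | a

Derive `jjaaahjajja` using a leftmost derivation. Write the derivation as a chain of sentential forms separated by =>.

S=>jS=>jjS=>jjQjQ=>jjQjjQ=>jjaQjjQ=>jjaaQjjQ=>jjaaaQjjQ=>jjaaahjQjjQ=>jjaaahjajjQ=>jjaaahjajja

S => jS   [S -> j S]
jS => jjS   [S -> j S]
jjS => jjQjQ   [S -> Q j Q]
jjQjQ => jjQjjQ   [Q -> Q j]
jjQjjQ => jjaQjjQ   [Q -> a Q]
jjaQjjQ => jjaaQjjQ   [Q -> a Q]
jjaaQjjQ => jjaaaQjjQ   [Q -> a Q]
jjaaaQjjQ => jjaaahjQjjQ   [Q -> h j Q]
jjaaahjQjjQ => jjaaahjajjQ   [Q -> a]
jjaaahjajjQ => jjaaahjajja   [Q -> a]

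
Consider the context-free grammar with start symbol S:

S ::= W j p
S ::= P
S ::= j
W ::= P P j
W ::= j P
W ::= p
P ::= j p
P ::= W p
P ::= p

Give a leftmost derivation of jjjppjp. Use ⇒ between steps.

S⇒Wjp⇒jPjp⇒jWpjp⇒jjPpjp⇒jjjppjp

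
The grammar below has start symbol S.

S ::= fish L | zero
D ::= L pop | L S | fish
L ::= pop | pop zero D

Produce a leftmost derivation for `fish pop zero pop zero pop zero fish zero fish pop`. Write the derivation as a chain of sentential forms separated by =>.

S => fish L => fish pop zero D => fish pop zero L S => fish pop zero pop zero D S => fish pop zero pop zero L S S => fish pop zero pop zero pop zero D S S => fish pop zero pop zero pop zero fish S S => fish pop zero pop zero pop zero fish zero S => fish pop zero pop zero pop zero fish zero fish L => fish pop zero pop zero pop zero fish zero fish pop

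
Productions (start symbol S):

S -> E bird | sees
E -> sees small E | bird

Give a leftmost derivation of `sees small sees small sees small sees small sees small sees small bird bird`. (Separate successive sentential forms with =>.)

S => E bird => sees small E bird => sees small sees small E bird => sees small sees small sees small E bird => sees small sees small sees small sees small E bird => sees small sees small sees small sees small sees small E bird => sees small sees small sees small sees small sees small sees small E bird => sees small sees small sees small sees small sees small sees small bird bird

S => E bird   [S -> E bird]
E bird => sees small E bird   [E -> sees small E]
sees small E bird => sees small sees small E bird   [E -> sees small E]
sees small sees small E bird => sees small sees small sees small E bird   [E -> sees small E]
sees small sees small sees small E bird => sees small sees small sees small sees small E bird   [E -> sees small E]
sees small sees small sees small sees small E bird => sees small sees small sees small sees small sees small E bird   [E -> sees small E]
sees small sees small sees small sees small sees small E bird => sees small sees small sees small sees small sees small sees small E bird   [E -> sees small E]
sees small sees small sees small sees small sees small sees small E bird => sees small sees small sees small sees small sees small sees small bird bird   [E -> bird]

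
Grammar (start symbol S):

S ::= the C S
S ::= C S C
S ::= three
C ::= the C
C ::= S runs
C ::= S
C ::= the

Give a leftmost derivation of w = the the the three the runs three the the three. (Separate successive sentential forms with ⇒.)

S ⇒ the C S ⇒ the S S ⇒ the C S C S ⇒ the the S C S ⇒ the the C S C C S ⇒ the the S runs S C C S ⇒ the the C S C runs S C C S ⇒ the the the S C runs S C C S ⇒ the the the three C runs S C C S ⇒ the the the three the runs S C C S ⇒ the the the three the runs three C C S ⇒ the the the three the runs three the C S ⇒ the the the three the runs three the the S ⇒ the the the three the runs three the the three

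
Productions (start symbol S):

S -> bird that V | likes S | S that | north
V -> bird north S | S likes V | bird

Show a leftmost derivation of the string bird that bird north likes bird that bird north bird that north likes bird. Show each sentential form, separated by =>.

S => bird that V => bird that bird north S => bird that bird north likes S => bird that bird north likes bird that V => bird that bird north likes bird that bird north S => bird that bird north likes bird that bird north bird that V => bird that bird north likes bird that bird north bird that S likes V => bird that bird north likes bird that bird north bird that north likes V => bird that bird north likes bird that bird north bird that north likes bird

S => bird that V   [S -> bird that V]
bird that V => bird that bird north S   [V -> bird north S]
bird that bird north S => bird that bird north likes S   [S -> likes S]
bird that bird north likes S => bird that bird north likes bird that V   [S -> bird that V]
bird that bird north likes bird that V => bird that bird north likes bird that bird north S   [V -> bird north S]
bird that bird north likes bird that bird north S => bird that bird north likes bird that bird north bird that V   [S -> bird that V]
bird that bird north likes bird that bird north bird that V => bird that bird north likes bird that bird north bird that S likes V   [V -> S likes V]
bird that bird north likes bird that bird north bird that S likes V => bird that bird north likes bird that bird north bird that north likes V   [S -> north]
bird that bird north likes bird that bird north bird that north likes V => bird that bird north likes bird that bird north bird that north likes bird   [V -> bird]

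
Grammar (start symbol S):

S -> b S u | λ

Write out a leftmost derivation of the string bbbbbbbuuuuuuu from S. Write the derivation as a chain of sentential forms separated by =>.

S => bSu => bbSuu => bbbSuuu => bbbbSuuuu => bbbbbSuuuuu => bbbbbbSuuuuuu => bbbbbbbSuuuuuuu => bbbbbbbuuuuuuu

S => bSu   [S -> b S u]
bSu => bbSuu   [S -> b S u]
bbSuu => bbbSuuu   [S -> b S u]
bbbSuuu => bbbbSuuuu   [S -> b S u]
bbbbSuuuu => bbbbbSuuuuu   [S -> b S u]
bbbbbSuuuuu => bbbbbbSuuuuuu   [S -> b S u]
bbbbbbSuuuuuu => bbbbbbbSuuuuuuu   [S -> b S u]
bbbbbbbSuuuuuuu => bbbbbbbuuuuuuu   [S -> λ]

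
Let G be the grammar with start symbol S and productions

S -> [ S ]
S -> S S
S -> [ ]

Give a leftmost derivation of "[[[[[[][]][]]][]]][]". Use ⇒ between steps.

S ⇒ SS   [S -> S S]
SS ⇒ [S]S   [S -> [ S ]]
[S]S ⇒ [[S]]S   [S -> [ S ]]
[[S]]S ⇒ [[SS]]S   [S -> S S]
[[SS]]S ⇒ [[[S]S]]S   [S -> [ S ]]
[[[S]S]]S ⇒ [[[[S]]S]]S   [S -> [ S ]]
[[[[S]]S]]S ⇒ [[[[SS]]S]]S   [S -> S S]
[[[[SS]]S]]S ⇒ [[[[[S]S]]S]]S   [S -> [ S ]]
[[[[[S]S]]S]]S ⇒ [[[[[SS]S]]S]]S   [S -> S S]
[[[[[SS]S]]S]]S ⇒ [[[[[[]S]S]]S]]S   [S -> [ ]]
[[[[[[]S]S]]S]]S ⇒ [[[[[[][]]S]]S]]S   [S -> [ ]]
[[[[[[][]]S]]S]]S ⇒ [[[[[[][]][]]]S]]S   [S -> [ ]]
[[[[[[][]][]]]S]]S ⇒ [[[[[[][]][]]][]]]S   [S -> [ ]]
[[[[[[][]][]]][]]]S ⇒ [[[[[[][]][]]][]]][]   [S -> [ ]]

S ⇒ SS ⇒ [S]S ⇒ [[S]]S ⇒ [[SS]]S ⇒ [[[S]S]]S ⇒ [[[[S]]S]]S ⇒ [[[[SS]]S]]S ⇒ [[[[[S]S]]S]]S ⇒ [[[[[SS]S]]S]]S ⇒ [[[[[[]S]S]]S]]S ⇒ [[[[[[][]]S]]S]]S ⇒ [[[[[[][]][]]]S]]S ⇒ [[[[[[][]][]]][]]]S ⇒ [[[[[[][]][]]][]]][]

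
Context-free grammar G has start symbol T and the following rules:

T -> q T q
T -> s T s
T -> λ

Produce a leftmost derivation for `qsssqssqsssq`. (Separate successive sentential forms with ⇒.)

T⇒qTq⇒qsTsq⇒qssTssq⇒qsssTsssq⇒qsssqTqsssq⇒qsssqsTsqsssq⇒qsssqssqsssq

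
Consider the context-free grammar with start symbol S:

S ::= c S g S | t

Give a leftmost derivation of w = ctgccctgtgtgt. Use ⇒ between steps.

S⇒cSgS⇒ctgS⇒ctgcSgS⇒ctgccSgSgS⇒ctgcccSgSgSgS⇒ctgccctgSgSgS⇒ctgccctgtgSgS⇒ctgccctgtgtgS⇒ctgccctgtgtgt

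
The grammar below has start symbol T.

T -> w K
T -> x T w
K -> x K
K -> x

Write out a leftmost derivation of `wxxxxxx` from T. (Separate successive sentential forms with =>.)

T=>wK=>wxK=>wxxK=>wxxxK=>wxxxxK=>wxxxxxK=>wxxxxxx

T => wK   [T -> w K]
wK => wxK   [K -> x K]
wxK => wxxK   [K -> x K]
wxxK => wxxxK   [K -> x K]
wxxxK => wxxxxK   [K -> x K]
wxxxxK => wxxxxxK   [K -> x K]
wxxxxxK => wxxxxxx   [K -> x]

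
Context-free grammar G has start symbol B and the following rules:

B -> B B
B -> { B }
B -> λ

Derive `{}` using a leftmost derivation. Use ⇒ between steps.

B ⇒ BB ⇒ BBB ⇒ {B}BB ⇒ {}BB ⇒ {}B ⇒ {}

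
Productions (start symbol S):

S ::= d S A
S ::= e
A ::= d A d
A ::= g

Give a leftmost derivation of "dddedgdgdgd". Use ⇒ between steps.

S ⇒ dSA ⇒ ddSAA ⇒ dddSAAA ⇒ dddeAAA ⇒ dddedAdAA ⇒ dddedgdAA ⇒ dddedgdgA ⇒ dddedgdgdAd ⇒ dddedgdgdgd

S ⇒ dSA   [S ::= d S A]
dSA ⇒ ddSAA   [S ::= d S A]
ddSAA ⇒ dddSAAA   [S ::= d S A]
dddSAAA ⇒ dddeAAA   [S ::= e]
dddeAAA ⇒ dddedAdAA   [A ::= d A d]
dddedAdAA ⇒ dddedgdAA   [A ::= g]
dddedgdAA ⇒ dddedgdgA   [A ::= g]
dddedgdgA ⇒ dddedgdgdAd   [A ::= d A d]
dddedgdgdAd ⇒ dddedgdgdgd   [A ::= g]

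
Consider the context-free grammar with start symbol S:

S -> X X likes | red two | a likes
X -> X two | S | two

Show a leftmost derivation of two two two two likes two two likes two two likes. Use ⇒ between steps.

S ⇒ X X likes ⇒ X two X likes ⇒ two two X likes ⇒ two two X two likes ⇒ two two X two two likes ⇒ two two S two two likes ⇒ two two X X likes two two likes ⇒ two two S X likes two two likes ⇒ two two X X likes X likes two two likes ⇒ two two two X likes X likes two two likes ⇒ two two two two likes X likes two two likes ⇒ two two two two likes X two likes two two likes ⇒ two two two two likes two two likes two two likes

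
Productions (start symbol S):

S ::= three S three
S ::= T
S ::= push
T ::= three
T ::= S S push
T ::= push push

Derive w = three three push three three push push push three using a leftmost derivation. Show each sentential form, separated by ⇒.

S ⇒ three S three ⇒ three T three ⇒ three S S push three ⇒ three three S three S push three ⇒ three three push three S push three ⇒ three three push three T push three ⇒ three three push three S S push push three ⇒ three three push three T S push push three ⇒ three three push three three S push push three ⇒ three three push three three push push push three

S ⇒ three S three   [S ::= three S three]
three S three ⇒ three T three   [S ::= T]
three T three ⇒ three S S push three   [T ::= S S push]
three S S push three ⇒ three three S three S push three   [S ::= three S three]
three three S three S push three ⇒ three three push three S push three   [S ::= push]
three three push three S push three ⇒ three three push three T push three   [S ::= T]
three three push three T push three ⇒ three three push three S S push push three   [T ::= S S push]
three three push three S S push push three ⇒ three three push three T S push push three   [S ::= T]
three three push three T S push push three ⇒ three three push three three S push push three   [T ::= three]
three three push three three S push push three ⇒ three three push three three push push push three   [S ::= push]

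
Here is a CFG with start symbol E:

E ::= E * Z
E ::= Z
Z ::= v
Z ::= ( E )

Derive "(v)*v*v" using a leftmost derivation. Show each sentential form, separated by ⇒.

E ⇒ E*Z   [E ::= E * Z]
E*Z ⇒ E*Z*Z   [E ::= E * Z]
E*Z*Z ⇒ Z*Z*Z   [E ::= Z]
Z*Z*Z ⇒ (E)*Z*Z   [Z ::= ( E )]
(E)*Z*Z ⇒ (Z)*Z*Z   [E ::= Z]
(Z)*Z*Z ⇒ (v)*Z*Z   [Z ::= v]
(v)*Z*Z ⇒ (v)*v*Z   [Z ::= v]
(v)*v*Z ⇒ (v)*v*v   [Z ::= v]

E ⇒ E*Z ⇒ E*Z*Z ⇒ Z*Z*Z ⇒ (E)*Z*Z ⇒ (Z)*Z*Z ⇒ (v)*Z*Z ⇒ (v)*v*Z ⇒ (v)*v*v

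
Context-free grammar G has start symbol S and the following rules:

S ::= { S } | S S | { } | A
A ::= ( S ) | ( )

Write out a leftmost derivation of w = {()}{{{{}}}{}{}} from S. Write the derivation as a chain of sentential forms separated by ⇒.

S ⇒ SS ⇒ {S}S ⇒ {A}S ⇒ {()}S ⇒ {()}{S} ⇒ {()}{SS} ⇒ {()}{SSS} ⇒ {()}{{S}SS} ⇒ {()}{{{S}}SS} ⇒ {()}{{{{}}}SS} ⇒ {()}{{{{}}}{}S} ⇒ {()}{{{{}}}{}{}}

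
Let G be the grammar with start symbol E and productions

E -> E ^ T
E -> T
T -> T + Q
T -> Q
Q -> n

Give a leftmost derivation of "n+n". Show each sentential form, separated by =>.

E => T   [E -> T]
T => T+Q   [T -> T + Q]
T+Q => Q+Q   [T -> Q]
Q+Q => n+Q   [Q -> n]
n+Q => n+n   [Q -> n]

E=>T=>T+Q=>Q+Q=>n+Q=>n+n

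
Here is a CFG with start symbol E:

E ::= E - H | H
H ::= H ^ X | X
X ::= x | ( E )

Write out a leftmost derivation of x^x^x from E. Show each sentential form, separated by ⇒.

E ⇒ H   [E ::= H]
H ⇒ H^X   [H ::= H ^ X]
H^X ⇒ H^X^X   [H ::= H ^ X]
H^X^X ⇒ X^X^X   [H ::= X]
X^X^X ⇒ x^X^X   [X ::= x]
x^X^X ⇒ x^x^X   [X ::= x]
x^x^X ⇒ x^x^x   [X ::= x]

E ⇒ H ⇒ H^X ⇒ H^X^X ⇒ X^X^X ⇒ x^X^X ⇒ x^x^X ⇒ x^x^x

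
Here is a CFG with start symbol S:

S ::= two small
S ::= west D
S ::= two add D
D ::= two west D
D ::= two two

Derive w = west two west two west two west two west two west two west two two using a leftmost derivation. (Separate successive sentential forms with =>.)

S => west D => west two west D => west two west two west D => west two west two west two west D => west two west two west two west two west D => west two west two west two west two west two west D => west two west two west two west two west two west two west D => west two west two west two west two west two west two west two two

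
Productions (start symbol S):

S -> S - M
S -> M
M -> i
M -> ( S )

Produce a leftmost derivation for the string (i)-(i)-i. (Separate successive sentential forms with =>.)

S => S-M   [S -> S - M]
S-M => S-M-M   [S -> S - M]
S-M-M => M-M-M   [S -> M]
M-M-M => (S)-M-M   [M -> ( S )]
(S)-M-M => (M)-M-M   [S -> M]
(M)-M-M => (i)-M-M   [M -> i]
(i)-M-M => (i)-(S)-M   [M -> ( S )]
(i)-(S)-M => (i)-(M)-M   [S -> M]
(i)-(M)-M => (i)-(i)-M   [M -> i]
(i)-(i)-M => (i)-(i)-i   [M -> i]

S => S-M => S-M-M => M-M-M => (S)-M-M => (M)-M-M => (i)-M-M => (i)-(S)-M => (i)-(M)-M => (i)-(i)-M => (i)-(i)-i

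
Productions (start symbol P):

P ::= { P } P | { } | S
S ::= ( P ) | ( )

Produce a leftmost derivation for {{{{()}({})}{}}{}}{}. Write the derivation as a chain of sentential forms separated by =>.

P=>{P}P=>{{P}P}P=>{{{P}P}P}P=>{{{{P}P}P}P}P=>{{{{S}P}P}P}P=>{{{{()}P}P}P}P=>{{{{()}S}P}P}P=>{{{{()}(P)}P}P}P=>{{{{()}({})}P}P}P=>{{{{()}({})}{}}P}P=>{{{{()}({})}{}}{}}P=>{{{{()}({})}{}}{}}{}

P => {P}P   [P ::= { P } P]
{P}P => {{P}P}P   [P ::= { P } P]
{{P}P}P => {{{P}P}P}P   [P ::= { P } P]
{{{P}P}P}P => {{{{P}P}P}P}P   [P ::= { P } P]
{{{{P}P}P}P}P => {{{{S}P}P}P}P   [P ::= S]
{{{{S}P}P}P}P => {{{{()}P}P}P}P   [S ::= ( )]
{{{{()}P}P}P}P => {{{{()}S}P}P}P   [P ::= S]
{{{{()}S}P}P}P => {{{{()}(P)}P}P}P   [S ::= ( P )]
{{{{()}(P)}P}P}P => {{{{()}({})}P}P}P   [P ::= { }]
{{{{()}({})}P}P}P => {{{{()}({})}{}}P}P   [P ::= { }]
{{{{()}({})}{}}P}P => {{{{()}({})}{}}{}}P   [P ::= { }]
{{{{()}({})}{}}{}}P => {{{{()}({})}{}}{}}{}   [P ::= { }]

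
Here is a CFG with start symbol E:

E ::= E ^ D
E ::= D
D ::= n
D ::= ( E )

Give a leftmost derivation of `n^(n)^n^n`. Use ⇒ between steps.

E ⇒ E^D   [E ::= E ^ D]
E^D ⇒ E^D^D   [E ::= E ^ D]
E^D^D ⇒ E^D^D^D   [E ::= E ^ D]
E^D^D^D ⇒ D^D^D^D   [E ::= D]
D^D^D^D ⇒ n^D^D^D   [D ::= n]
n^D^D^D ⇒ n^(E)^D^D   [D ::= ( E )]
n^(E)^D^D ⇒ n^(D)^D^D   [E ::= D]
n^(D)^D^D ⇒ n^(n)^D^D   [D ::= n]
n^(n)^D^D ⇒ n^(n)^n^D   [D ::= n]
n^(n)^n^D ⇒ n^(n)^n^n   [D ::= n]

E ⇒ E^D ⇒ E^D^D ⇒ E^D^D^D ⇒ D^D^D^D ⇒ n^D^D^D ⇒ n^(E)^D^D ⇒ n^(D)^D^D ⇒ n^(n)^D^D ⇒ n^(n)^n^D ⇒ n^(n)^n^n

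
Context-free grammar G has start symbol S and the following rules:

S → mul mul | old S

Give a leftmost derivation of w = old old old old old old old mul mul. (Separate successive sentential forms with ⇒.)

S ⇒ old S ⇒ old old S ⇒ old old old S ⇒ old old old old S ⇒ old old old old old S ⇒ old old old old old old S ⇒ old old old old old old old S ⇒ old old old old old old old mul mul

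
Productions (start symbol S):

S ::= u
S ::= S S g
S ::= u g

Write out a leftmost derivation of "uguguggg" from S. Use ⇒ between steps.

S ⇒ SSg ⇒ ugSg ⇒ ugSSgg ⇒ ugugSgg ⇒ uguguggg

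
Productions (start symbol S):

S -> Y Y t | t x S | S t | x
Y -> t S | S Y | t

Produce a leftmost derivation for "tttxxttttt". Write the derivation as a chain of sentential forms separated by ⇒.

S⇒YYt⇒tYt⇒ttSt⇒ttYYtt⇒ttSYYtt⇒ttStYYtt⇒tttxStYYtt⇒tttxxtYYtt⇒tttxxttYtt⇒tttxxttttt

S ⇒ YYt   [S -> Y Y t]
YYt ⇒ tYt   [Y -> t]
tYt ⇒ ttSt   [Y -> t S]
ttSt ⇒ ttYYtt   [S -> Y Y t]
ttYYtt ⇒ ttSYYtt   [Y -> S Y]
ttSYYtt ⇒ ttStYYtt   [S -> S t]
ttStYYtt ⇒ tttxStYYtt   [S -> t x S]
tttxStYYtt ⇒ tttxxtYYtt   [S -> x]
tttxxtYYtt ⇒ tttxxttYtt   [Y -> t]
tttxxttYtt ⇒ tttxxttttt   [Y -> t]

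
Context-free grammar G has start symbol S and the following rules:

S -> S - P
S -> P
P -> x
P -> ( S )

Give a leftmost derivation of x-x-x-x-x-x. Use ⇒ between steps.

S ⇒ S-P ⇒ S-P-P ⇒ S-P-P-P ⇒ S-P-P-P-P ⇒ S-P-P-P-P-P ⇒ P-P-P-P-P-P ⇒ x-P-P-P-P-P ⇒ x-x-P-P-P-P ⇒ x-x-x-P-P-P ⇒ x-x-x-x-P-P ⇒ x-x-x-x-x-P ⇒ x-x-x-x-x-x

S ⇒ S-P   [S -> S - P]
S-P ⇒ S-P-P   [S -> S - P]
S-P-P ⇒ S-P-P-P   [S -> S - P]
S-P-P-P ⇒ S-P-P-P-P   [S -> S - P]
S-P-P-P-P ⇒ S-P-P-P-P-P   [S -> S - P]
S-P-P-P-P-P ⇒ P-P-P-P-P-P   [S -> P]
P-P-P-P-P-P ⇒ x-P-P-P-P-P   [P -> x]
x-P-P-P-P-P ⇒ x-x-P-P-P-P   [P -> x]
x-x-P-P-P-P ⇒ x-x-x-P-P-P   [P -> x]
x-x-x-P-P-P ⇒ x-x-x-x-P-P   [P -> x]
x-x-x-x-P-P ⇒ x-x-x-x-x-P   [P -> x]
x-x-x-x-x-P ⇒ x-x-x-x-x-x   [P -> x]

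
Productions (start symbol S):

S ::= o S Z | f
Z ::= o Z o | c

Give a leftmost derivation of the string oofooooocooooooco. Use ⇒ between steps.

S ⇒ oSZ ⇒ ooSZZ ⇒ oofZZ ⇒ oofoZoZ ⇒ oofooZooZ ⇒ oofoooZoooZ ⇒ oofooooZooooZ ⇒ oofoooooZoooooZ ⇒ oofooooocoooooZ ⇒ oofooooocooooooZo ⇒ oofooooocooooooco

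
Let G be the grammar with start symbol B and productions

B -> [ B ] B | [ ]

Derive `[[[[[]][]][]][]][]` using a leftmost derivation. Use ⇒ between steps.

B ⇒ [B]B ⇒ [[B]B]B ⇒ [[[B]B]B]B ⇒ [[[[B]B]B]B]B ⇒ [[[[[]]B]B]B]B ⇒ [[[[[]][]]B]B]B ⇒ [[[[[]][]][]]B]B ⇒ [[[[[]][]][]][]]B ⇒ [[[[[]][]][]][]][]

B ⇒ [B]B   [B -> [ B ] B]
[B]B ⇒ [[B]B]B   [B -> [ B ] B]
[[B]B]B ⇒ [[[B]B]B]B   [B -> [ B ] B]
[[[B]B]B]B ⇒ [[[[B]B]B]B]B   [B -> [ B ] B]
[[[[B]B]B]B]B ⇒ [[[[[]]B]B]B]B   [B -> [ ]]
[[[[[]]B]B]B]B ⇒ [[[[[]][]]B]B]B   [B -> [ ]]
[[[[[]][]]B]B]B ⇒ [[[[[]][]][]]B]B   [B -> [ ]]
[[[[[]][]][]]B]B ⇒ [[[[[]][]][]][]]B   [B -> [ ]]
[[[[[]][]][]][]]B ⇒ [[[[[]][]][]][]][]   [B -> [ ]]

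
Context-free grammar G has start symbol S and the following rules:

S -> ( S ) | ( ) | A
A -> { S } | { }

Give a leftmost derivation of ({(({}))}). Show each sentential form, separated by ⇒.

S⇒(S)⇒(A)⇒({S})⇒({(S)})⇒({((S))})⇒({((A))})⇒({(({}))})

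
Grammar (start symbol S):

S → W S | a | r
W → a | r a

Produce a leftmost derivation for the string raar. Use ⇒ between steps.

S ⇒ WS   [S → W S]
WS ⇒ raS   [W → r a]
raS ⇒ raWS   [S → W S]
raWS ⇒ raaS   [W → a]
raaS ⇒ raar   [S → r]

S ⇒ WS ⇒ raS ⇒ raWS ⇒ raaS ⇒ raar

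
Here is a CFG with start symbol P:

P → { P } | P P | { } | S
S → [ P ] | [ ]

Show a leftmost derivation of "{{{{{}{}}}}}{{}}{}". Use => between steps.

P=>PP=>PPP=>{P}PP=>{{P}}PP=>{{{P}}}PP=>{{{{P}}}}PP=>{{{{PP}}}}PP=>{{{{{}P}}}}PP=>{{{{{}{}}}}}PP=>{{{{{}{}}}}}{P}P=>{{{{{}{}}}}}{{}}P=>{{{{{}{}}}}}{{}}{}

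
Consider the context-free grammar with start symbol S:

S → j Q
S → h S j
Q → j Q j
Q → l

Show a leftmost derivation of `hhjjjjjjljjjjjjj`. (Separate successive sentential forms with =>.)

S => hSj   [S → h S j]
hSj => hhSjj   [S → h S j]
hhSjj => hhjQjj   [S → j Q]
hhjQjj => hhjjQjjj   [Q → j Q j]
hhjjQjjj => hhjjjQjjjj   [Q → j Q j]
hhjjjQjjjj => hhjjjjQjjjjj   [Q → j Q j]
hhjjjjQjjjjj => hhjjjjjQjjjjjj   [Q → j Q j]
hhjjjjjQjjjjjj => hhjjjjjjQjjjjjjj   [Q → j Q j]
hhjjjjjjQjjjjjjj => hhjjjjjjljjjjjjj   [Q → l]

S=>hSj=>hhSjj=>hhjQjj=>hhjjQjjj=>hhjjjQjjjj=>hhjjjjQjjjjj=>hhjjjjjQjjjjjj=>hhjjjjjjQjjjjjjj=>hhjjjjjjljjjjjjj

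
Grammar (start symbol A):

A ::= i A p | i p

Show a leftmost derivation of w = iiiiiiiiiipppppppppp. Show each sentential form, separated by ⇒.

A⇒iAp⇒iiApp⇒iiiAppp⇒iiiiApppp⇒iiiiiAppppp⇒iiiiiiApppppp⇒iiiiiiiAppppppp⇒iiiiiiiiApppppppp⇒iiiiiiiiiAppppppppp⇒iiiiiiiiiipppppppppp

A ⇒ iAp   [A ::= i A p]
iAp ⇒ iiApp   [A ::= i A p]
iiApp ⇒ iiiAppp   [A ::= i A p]
iiiAppp ⇒ iiiiApppp   [A ::= i A p]
iiiiApppp ⇒ iiiiiAppppp   [A ::= i A p]
iiiiiAppppp ⇒ iiiiiiApppppp   [A ::= i A p]
iiiiiiApppppp ⇒ iiiiiiiAppppppp   [A ::= i A p]
iiiiiiiAppppppp ⇒ iiiiiiiiApppppppp   [A ::= i A p]
iiiiiiiiApppppppp ⇒ iiiiiiiiiAppppppppp   [A ::= i A p]
iiiiiiiiiAppppppppp ⇒ iiiiiiiiiipppppppppp   [A ::= i p]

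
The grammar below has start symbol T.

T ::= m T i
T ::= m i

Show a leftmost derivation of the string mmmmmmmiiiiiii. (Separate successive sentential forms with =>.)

T => mTi => mmTii => mmmTiii => mmmmTiiii => mmmmmTiiiii => mmmmmmTiiiiii => mmmmmmmiiiiiii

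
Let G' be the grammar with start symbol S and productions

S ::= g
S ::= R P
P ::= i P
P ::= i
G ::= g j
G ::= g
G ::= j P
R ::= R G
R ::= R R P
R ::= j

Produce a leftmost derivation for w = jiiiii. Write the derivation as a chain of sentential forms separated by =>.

S => RP   [S ::= R P]
RP => jP   [R ::= j]
jP => jiP   [P ::= i P]
jiP => jiiP   [P ::= i P]
jiiP => jiiiP   [P ::= i P]
jiiiP => jiiiiP   [P ::= i P]
jiiiiP => jiiiii   [P ::= i]

S => RP => jP => jiP => jiiP => jiiiP => jiiiiP => jiiiii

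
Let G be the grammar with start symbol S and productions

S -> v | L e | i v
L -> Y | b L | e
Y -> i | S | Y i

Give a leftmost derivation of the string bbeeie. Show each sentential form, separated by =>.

S => Le => bLe => bYe => bYie => bSie => bLeie => bbLeie => bbeeie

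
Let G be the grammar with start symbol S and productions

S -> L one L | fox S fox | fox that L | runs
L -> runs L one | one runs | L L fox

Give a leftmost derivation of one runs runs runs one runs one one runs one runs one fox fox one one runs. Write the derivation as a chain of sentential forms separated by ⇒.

S ⇒ L one L ⇒ L L fox one L ⇒ one runs L fox one L ⇒ one runs L L fox fox one L ⇒ one runs runs L one L fox fox one L ⇒ one runs runs runs L one one L fox fox one L ⇒ one runs runs runs one runs one one L fox fox one L ⇒ one runs runs runs one runs one one runs L one fox fox one L ⇒ one runs runs runs one runs one one runs one runs one fox fox one L ⇒ one runs runs runs one runs one one runs one runs one fox fox one one runs

S ⇒ L one L   [S -> L one L]
L one L ⇒ L L fox one L   [L -> L L fox]
L L fox one L ⇒ one runs L fox one L   [L -> one runs]
one runs L fox one L ⇒ one runs L L fox fox one L   [L -> L L fox]
one runs L L fox fox one L ⇒ one runs runs L one L fox fox one L   [L -> runs L one]
one runs runs L one L fox fox one L ⇒ one runs runs runs L one one L fox fox one L   [L -> runs L one]
one runs runs runs L one one L fox fox one L ⇒ one runs runs runs one runs one one L fox fox one L   [L -> one runs]
one runs runs runs one runs one one L fox fox one L ⇒ one runs runs runs one runs one one runs L one fox fox one L   [L -> runs L one]
one runs runs runs one runs one one runs L one fox fox one L ⇒ one runs runs runs one runs one one runs one runs one fox fox one L   [L -> one runs]
one runs runs runs one runs one one runs one runs one fox fox one L ⇒ one runs runs runs one runs one one runs one runs one fox fox one one runs   [L -> one runs]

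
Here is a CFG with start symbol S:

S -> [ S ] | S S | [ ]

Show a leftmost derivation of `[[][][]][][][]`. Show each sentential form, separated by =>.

S => SS => SSS => SSSS => [S]SSS => [SS]SSS => [SSS]SSS => [[]SS]SSS => [[][]S]SSS => [[][][]]SSS => [[][][]][]SS => [[][][]][][]S => [[][][]][][][]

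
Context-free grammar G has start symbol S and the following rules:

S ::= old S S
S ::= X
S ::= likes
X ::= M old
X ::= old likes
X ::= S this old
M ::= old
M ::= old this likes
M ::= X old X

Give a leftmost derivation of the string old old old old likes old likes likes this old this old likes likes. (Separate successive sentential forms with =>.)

S => old S S => old old S S S => old old X S S => old old S this old S S => old old X this old S S => old old S this old this old S S => old old old S S this old this old S S => old old old old S S S this old this old S S => old old old old likes S S this old this old S S => old old old old likes X S this old this old S S => old old old old likes old likes S this old this old S S => old old old old likes old likes likes this old this old S S => old old old old likes old likes likes this old this old likes S => old old old old likes old likes likes this old this old likes likes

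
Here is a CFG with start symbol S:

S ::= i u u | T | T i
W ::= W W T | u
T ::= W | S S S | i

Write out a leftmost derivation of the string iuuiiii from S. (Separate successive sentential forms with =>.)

S=>Ti=>SSSi=>iuuSSi=>iuuTiSi=>iuuiiSi=>iuuiiTi=>iuuiiii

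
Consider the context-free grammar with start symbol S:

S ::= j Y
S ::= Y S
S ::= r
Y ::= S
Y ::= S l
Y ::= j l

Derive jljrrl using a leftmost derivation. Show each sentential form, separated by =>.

S => YS => jlS => jljY => jljSl => jljYSl => jljSSl => jljrSl => jljrrl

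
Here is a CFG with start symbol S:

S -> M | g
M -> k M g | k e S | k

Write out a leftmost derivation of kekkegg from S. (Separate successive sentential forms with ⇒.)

S ⇒ M ⇒ keS ⇒ keM ⇒ kekMg ⇒ kekkeSg ⇒ kekkegg

S ⇒ M   [S -> M]
M ⇒ keS   [M -> k e S]
keS ⇒ keM   [S -> M]
keM ⇒ kekMg   [M -> k M g]
kekMg ⇒ kekkeSg   [M -> k e S]
kekkeSg ⇒ kekkegg   [S -> g]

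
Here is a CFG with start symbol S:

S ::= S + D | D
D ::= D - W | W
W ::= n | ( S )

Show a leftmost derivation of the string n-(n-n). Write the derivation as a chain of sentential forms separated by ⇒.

S ⇒ D   [S ::= D]
D ⇒ D-W   [D ::= D - W]
D-W ⇒ W-W   [D ::= W]
W-W ⇒ n-W   [W ::= n]
n-W ⇒ n-(S)   [W ::= ( S )]
n-(S) ⇒ n-(D)   [S ::= D]
n-(D) ⇒ n-(D-W)   [D ::= D - W]
n-(D-W) ⇒ n-(W-W)   [D ::= W]
n-(W-W) ⇒ n-(n-W)   [W ::= n]
n-(n-W) ⇒ n-(n-n)   [W ::= n]

S ⇒ D ⇒ D-W ⇒ W-W ⇒ n-W ⇒ n-(S) ⇒ n-(D) ⇒ n-(D-W) ⇒ n-(W-W) ⇒ n-(n-W) ⇒ n-(n-n)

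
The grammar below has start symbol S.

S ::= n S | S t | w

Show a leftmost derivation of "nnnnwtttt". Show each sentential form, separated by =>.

S => nS   [S ::= n S]
nS => nSt   [S ::= S t]
nSt => nStt   [S ::= S t]
nStt => nnStt   [S ::= n S]
nnStt => nnnStt   [S ::= n S]
nnnStt => nnnSttt   [S ::= S t]
nnnSttt => nnnnSttt   [S ::= n S]
nnnnSttt => nnnnStttt   [S ::= S t]
nnnnStttt => nnnnwtttt   [S ::= w]

S => nS => nSt => nStt => nnStt => nnnStt => nnnSttt => nnnnSttt => nnnnStttt => nnnnwtttt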